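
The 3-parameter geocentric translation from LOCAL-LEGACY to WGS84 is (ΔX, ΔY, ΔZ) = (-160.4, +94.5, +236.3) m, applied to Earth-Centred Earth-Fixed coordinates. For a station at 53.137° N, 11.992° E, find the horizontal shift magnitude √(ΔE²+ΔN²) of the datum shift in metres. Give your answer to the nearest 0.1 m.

The local east axis at (φ, λ) is (−sin λ, cos λ, 0), so ΔE = −sin(11.992°)·(-160.4) + cos(11.992°)·94.5 = 125.76 m.
The local north axis is (−sin φ cos λ, −sin φ sin λ, cos φ), giving ΔN = 125.531 − 15.709 + 141.757 = 251.58 m.
Horizontal magnitude = √(ΔE² + ΔN²) = √(125.76² + 251.58²) = 281.26 m.

281.3 m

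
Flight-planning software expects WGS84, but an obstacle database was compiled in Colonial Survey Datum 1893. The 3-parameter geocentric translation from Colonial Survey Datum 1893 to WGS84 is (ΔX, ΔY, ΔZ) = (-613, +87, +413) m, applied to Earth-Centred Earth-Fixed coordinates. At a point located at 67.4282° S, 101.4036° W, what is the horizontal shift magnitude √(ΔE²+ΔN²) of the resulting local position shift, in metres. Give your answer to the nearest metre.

647 m

At φ = -67.4282°, λ = -101.4036°: sin φ = -0.923399, cos φ = 0.383841, sin λ = -0.980259, cos λ = -0.197719.
ΔE = −sin λ·ΔX + cos λ·ΔY = −(-0.980259)·(-613) + (-0.197719)·(87) = -618.10 m.
ΔN = −sin φ cos λ·ΔX − sin φ sin λ·ΔY + cos φ·ΔZ = −(-0.923399)(-0.197719)(-613) − (-0.923399)(-0.980259)(87) + (0.383841)(413) = 191.69 m.
Horizontal magnitude = √(ΔE² + ΔN²) = √((-618.10)² + 191.69²) = 647.14 m.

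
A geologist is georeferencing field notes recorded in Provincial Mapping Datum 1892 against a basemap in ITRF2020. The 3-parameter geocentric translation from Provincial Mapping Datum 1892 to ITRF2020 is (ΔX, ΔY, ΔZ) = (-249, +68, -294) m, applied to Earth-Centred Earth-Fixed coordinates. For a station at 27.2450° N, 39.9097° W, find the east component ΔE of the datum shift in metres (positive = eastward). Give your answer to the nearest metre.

At φ = 27.2450°, λ = -39.9097°: sin φ = 0.457796, cos φ = 0.889057, sin λ = -0.641580, cos λ = 0.767057.
ΔE = −sin λ·ΔX + cos λ·ΔY = −(-0.641580)·(-249) + (0.767057)·(68) = -107.59 m.

ΔE = -108 m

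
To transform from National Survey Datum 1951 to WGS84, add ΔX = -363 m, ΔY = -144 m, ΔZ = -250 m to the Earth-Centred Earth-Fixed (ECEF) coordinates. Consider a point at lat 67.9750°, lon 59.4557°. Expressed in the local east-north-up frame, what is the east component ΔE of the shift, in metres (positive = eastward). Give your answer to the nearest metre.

The local east axis at (φ, λ) is (−sin λ, cos λ, 0), so ΔE = −sin(59.4557°)·(-363) + cos(59.4557°)·(-144) = 239.45 m.

ΔE = 239 m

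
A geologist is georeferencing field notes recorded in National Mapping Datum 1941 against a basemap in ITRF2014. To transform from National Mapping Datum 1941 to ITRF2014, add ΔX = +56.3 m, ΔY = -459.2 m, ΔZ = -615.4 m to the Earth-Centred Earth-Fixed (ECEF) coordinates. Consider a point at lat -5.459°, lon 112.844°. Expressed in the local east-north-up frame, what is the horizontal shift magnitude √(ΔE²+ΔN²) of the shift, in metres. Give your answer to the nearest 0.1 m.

667.0 m

The local east axis at (φ, λ) is (−sin λ, cos λ, 0), so ΔE = −sin(112.844°)·56.3 + cos(112.844°)·(-459.2) = 126.39 m.
The local north axis is (−sin φ cos λ, −sin φ sin λ, cos φ), giving ΔN = -2.079 − 40.259 − 612.609 = -654.95 m.
Horizontal magnitude = √(ΔE² + ΔN²) = √(126.39² + (-654.95)²) = 667.03 m.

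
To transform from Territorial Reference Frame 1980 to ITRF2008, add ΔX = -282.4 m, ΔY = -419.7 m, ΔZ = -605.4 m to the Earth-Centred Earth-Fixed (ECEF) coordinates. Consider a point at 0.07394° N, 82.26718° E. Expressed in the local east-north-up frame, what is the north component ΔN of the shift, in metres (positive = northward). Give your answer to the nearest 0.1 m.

The local north axis is (−sin φ cos λ, −sin φ sin λ, cos φ), giving ΔN = 0.049 + 0.537 − 605.399 = -604.81 m.

ΔN = -604.8 m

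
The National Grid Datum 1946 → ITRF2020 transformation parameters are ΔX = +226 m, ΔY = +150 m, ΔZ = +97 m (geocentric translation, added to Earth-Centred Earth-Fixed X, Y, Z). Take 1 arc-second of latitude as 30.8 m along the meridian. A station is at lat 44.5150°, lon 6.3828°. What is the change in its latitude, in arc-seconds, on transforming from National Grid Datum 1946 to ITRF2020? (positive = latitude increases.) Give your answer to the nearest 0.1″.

Δφ = -3.2″

sin φ = 0.701096, cos φ = 0.713067, sin λ = 0.111171, cos λ = 0.993801.
North component: ΔN = −sin φ cos λ·ΔX − sin φ sin λ·ΔY + cos φ·ΔZ = −(0.701096)(0.993801)(226) − (0.701096)(0.111171)(150) + (0.713067)(97) = -99.99 m.
1° of latitude spans 3600 × 30.80 = 110880 m, so Δφ = -99.99 / 110880 × 3600 = -3.246″.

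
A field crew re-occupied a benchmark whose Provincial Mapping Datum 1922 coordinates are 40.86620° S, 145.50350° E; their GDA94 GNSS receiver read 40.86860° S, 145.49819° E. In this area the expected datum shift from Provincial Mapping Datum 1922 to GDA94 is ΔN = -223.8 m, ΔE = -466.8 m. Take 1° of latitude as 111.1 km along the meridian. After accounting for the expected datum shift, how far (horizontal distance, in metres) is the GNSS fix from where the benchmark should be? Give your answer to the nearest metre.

48 m

Observed coordinate differences: Δφ = -0.00240°, Δλ = -0.00531°.
Converting to metres (1° lat = 111100 m, cos φ = 0.756240): observed ΔN = -266.6 m, observed ΔE = -446.1 m.
Subtracting the expected shift leaves a residual of -266.6 − (-223.8) = -42.8 m north and -446.1 − (-466.8) = 20.7 m east.
Residual distance = √((-42.8)² + 20.7²) = 47.6 m.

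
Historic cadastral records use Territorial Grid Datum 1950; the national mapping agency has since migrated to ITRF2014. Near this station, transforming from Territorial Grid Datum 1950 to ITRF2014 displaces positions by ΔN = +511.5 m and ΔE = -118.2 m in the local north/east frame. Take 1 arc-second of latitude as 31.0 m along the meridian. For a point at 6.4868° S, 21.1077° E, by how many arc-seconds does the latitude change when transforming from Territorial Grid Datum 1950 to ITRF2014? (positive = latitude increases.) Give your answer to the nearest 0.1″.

Δφ = 16.5″

1″ of latitude = 31.00 m, so Δφ = 511.5 / 31.00 = 16.500″.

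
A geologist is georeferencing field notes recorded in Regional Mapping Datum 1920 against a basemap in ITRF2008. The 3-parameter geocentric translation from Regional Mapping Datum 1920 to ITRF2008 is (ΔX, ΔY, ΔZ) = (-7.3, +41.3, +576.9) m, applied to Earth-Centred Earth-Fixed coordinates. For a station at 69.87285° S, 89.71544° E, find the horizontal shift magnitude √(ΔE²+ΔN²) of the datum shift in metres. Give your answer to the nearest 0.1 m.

237.4 m

The local east axis at (φ, λ) is (−sin λ, cos λ, 0), so ΔE = −sin(89.71544°)·(-7.3) + cos(89.71544°)·41.3 = 7.51 m.
The local north axis is (−sin φ cos λ, −sin φ sin λ, cos φ), giving ΔN = -0.034 + 38.777 + 198.514 = 237.26 m.
Horizontal magnitude = √(ΔE² + ΔN²) = √(7.51² + 237.26²) = 237.38 m.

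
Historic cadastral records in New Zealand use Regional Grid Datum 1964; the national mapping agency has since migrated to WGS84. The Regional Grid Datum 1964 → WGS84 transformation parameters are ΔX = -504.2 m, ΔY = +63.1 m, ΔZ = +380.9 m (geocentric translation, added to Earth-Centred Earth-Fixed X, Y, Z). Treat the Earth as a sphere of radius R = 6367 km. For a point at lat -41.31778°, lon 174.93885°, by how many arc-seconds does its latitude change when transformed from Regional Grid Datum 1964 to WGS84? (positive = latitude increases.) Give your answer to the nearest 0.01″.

Δφ = 20.13″

sin φ = -0.660235, cos φ = 0.751059, sin λ = 0.088219, cos λ = -0.996101.
North component: ΔN = −sin φ cos λ·ΔX − sin φ sin λ·ΔY + cos φ·ΔZ = −(-0.660235)(-0.996101)(-504.2) − (-0.660235)(0.088219)(63.1) + (0.751059)(380.9) = 621.35 m.
1° of latitude spans πR/180 = 111125 m, so Δφ = 621.35 / 111125 × 3600 = 20.129″.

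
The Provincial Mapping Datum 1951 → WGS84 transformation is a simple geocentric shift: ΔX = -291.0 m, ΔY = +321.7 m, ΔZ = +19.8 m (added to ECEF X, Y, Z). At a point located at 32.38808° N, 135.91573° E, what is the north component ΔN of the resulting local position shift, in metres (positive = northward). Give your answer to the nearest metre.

At φ = 32.38808°, λ = 135.91573°: sin φ = 0.535651, cos φ = 0.844439, sin λ = 0.695716, cos λ = -0.718317.
ΔN = −sin φ cos λ·ΔX − sin φ sin λ·ΔY + cos φ·ΔZ = −(0.535651)(-0.718317)(-291.0) − (0.535651)(0.695716)(321.7) + (0.844439)(19.8) = -215.13 m.

ΔN = -215 m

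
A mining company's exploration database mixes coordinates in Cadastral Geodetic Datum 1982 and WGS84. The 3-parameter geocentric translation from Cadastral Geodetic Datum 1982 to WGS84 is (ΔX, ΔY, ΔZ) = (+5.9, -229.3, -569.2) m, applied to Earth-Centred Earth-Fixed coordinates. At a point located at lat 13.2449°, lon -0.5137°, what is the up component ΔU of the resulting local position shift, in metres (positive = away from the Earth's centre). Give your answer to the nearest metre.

At φ = 13.2449°, λ = -0.5137°: sin φ = 0.229114, cos φ = 0.973400, sin λ = -0.008966, cos λ = 0.999960.
ΔU = cos φ cos λ·ΔX + cos φ sin λ·ΔY + sin φ·ΔZ = (0.973400)(0.999960)(5.9) + (0.973400)(-0.008966)(-229.3) + (0.229114)(-569.2) = -122.67 m.

ΔU = -123 m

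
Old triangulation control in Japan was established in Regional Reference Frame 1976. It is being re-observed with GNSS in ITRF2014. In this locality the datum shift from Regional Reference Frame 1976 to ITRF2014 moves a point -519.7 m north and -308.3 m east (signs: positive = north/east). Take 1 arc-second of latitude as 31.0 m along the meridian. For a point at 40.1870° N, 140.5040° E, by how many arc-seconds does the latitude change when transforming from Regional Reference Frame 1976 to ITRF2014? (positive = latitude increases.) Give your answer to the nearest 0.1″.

Δφ = -16.8″

1″ of latitude = 31.00 m, so Δφ = -519.7 / 31.00 = -16.765″.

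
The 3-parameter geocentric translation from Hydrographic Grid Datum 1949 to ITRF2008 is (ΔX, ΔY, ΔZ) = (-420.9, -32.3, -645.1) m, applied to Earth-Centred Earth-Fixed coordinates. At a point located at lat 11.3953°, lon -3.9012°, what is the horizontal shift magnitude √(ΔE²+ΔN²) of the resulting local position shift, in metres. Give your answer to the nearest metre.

553 m

At φ = 11.3953°, λ = -3.9012°: sin φ = 0.197577, cos φ = 0.980287, sin λ = -0.068036, cos λ = 0.997683.
ΔE = −sin λ·ΔX + cos λ·ΔY = −(-0.068036)·(-420.9) + (0.997683)·(-32.3) = -60.86 m.
ΔN = −sin φ cos λ·ΔX − sin φ sin λ·ΔY + cos φ·ΔZ = −(0.197577)(0.997683)(-420.9) − (0.197577)(-0.068036)(-32.3) + (0.980287)(-645.1) = -549.85 m.
Horizontal magnitude = √(ΔE² + ΔN²) = √((-60.86)² + (-549.85)²) = 553.21 m.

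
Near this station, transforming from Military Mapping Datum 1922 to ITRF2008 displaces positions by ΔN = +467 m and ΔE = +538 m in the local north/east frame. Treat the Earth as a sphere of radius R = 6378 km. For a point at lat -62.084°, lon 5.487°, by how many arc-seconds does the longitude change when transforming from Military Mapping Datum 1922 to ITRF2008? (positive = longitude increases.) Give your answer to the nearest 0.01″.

Δλ = 37.16″

At latitude -62.084°, cos φ = 0.468177.
One radian of longitude at latitude φ spans R cos φ, so Δλ = ΔE / (R cos φ) = 538.0 / (6378000 × 0.468177) = 1.8017e-04 rad = 37.163″.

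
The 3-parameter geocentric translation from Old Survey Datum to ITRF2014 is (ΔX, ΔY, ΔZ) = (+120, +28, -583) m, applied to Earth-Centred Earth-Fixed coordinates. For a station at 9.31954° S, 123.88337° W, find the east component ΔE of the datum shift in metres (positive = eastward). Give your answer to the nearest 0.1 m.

The local east axis at (φ, λ) is (−sin λ, cos λ, 0), so ΔE = −sin(-123.88337°)·120 + cos(-123.88337°)·28 = 84.01 m.

ΔE = 84.0 m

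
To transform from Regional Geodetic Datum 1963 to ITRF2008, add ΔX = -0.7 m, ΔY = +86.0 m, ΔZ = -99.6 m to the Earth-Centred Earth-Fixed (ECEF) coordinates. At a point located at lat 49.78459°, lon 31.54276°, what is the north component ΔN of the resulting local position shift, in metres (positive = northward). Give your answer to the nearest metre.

ΔN = -98 m

At φ = 49.78459°, λ = 31.54276°: sin φ = 0.763622, cos φ = 0.645663, sin λ = 0.523135, cos λ = 0.852250.
ΔN = −sin φ cos λ·ΔX − sin φ sin λ·ΔY + cos φ·ΔZ = −(0.763622)(0.852250)(-0.7) − (0.763622)(0.523135)(86.0) + (0.645663)(-99.6) = -98.21 m.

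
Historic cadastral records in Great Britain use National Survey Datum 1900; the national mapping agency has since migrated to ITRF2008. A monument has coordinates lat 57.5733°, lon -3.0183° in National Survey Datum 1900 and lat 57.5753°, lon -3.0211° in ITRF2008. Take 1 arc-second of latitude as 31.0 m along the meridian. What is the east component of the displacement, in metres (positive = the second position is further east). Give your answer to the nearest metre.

ΔE = -168 m

Δφ = 57.5753° − 57.5733° = +0.0020°; Δλ = -3.0211° − -3.0183° = -0.0028°.
1° of latitude = 3600 × 31.00 = 111600 m.
ΔN = Δφ × 111600 = 223.2 m; ΔE = Δλ × 111600 × cos(57.5733°) = -0.0028 × 111600 × 0.536220 = -167.6 m.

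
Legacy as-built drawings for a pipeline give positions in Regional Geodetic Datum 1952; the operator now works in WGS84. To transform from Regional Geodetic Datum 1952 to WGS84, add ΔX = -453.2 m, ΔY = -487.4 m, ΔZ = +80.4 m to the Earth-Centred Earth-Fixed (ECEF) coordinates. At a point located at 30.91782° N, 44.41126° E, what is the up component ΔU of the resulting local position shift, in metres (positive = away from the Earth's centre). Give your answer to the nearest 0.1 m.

The local up (radial) axis is (cos φ cos λ, cos φ sin λ, sin φ), giving ΔU = -277.735 − 292.618 + 41.310 = -529.04 m.

ΔU = -529.0 m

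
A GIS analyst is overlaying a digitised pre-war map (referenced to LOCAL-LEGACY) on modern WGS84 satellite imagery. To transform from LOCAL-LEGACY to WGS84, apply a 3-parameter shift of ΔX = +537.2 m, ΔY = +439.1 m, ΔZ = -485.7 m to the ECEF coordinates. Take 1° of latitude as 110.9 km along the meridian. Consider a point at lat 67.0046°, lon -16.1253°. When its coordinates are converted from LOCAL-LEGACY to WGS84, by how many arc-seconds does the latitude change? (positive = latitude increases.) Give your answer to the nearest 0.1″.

Δφ = -17.9″

sin φ = 0.920536, cos φ = 0.390657, sin λ = -0.277739, cos λ = 0.960657.
North component: ΔN = −sin φ cos λ·ΔX − sin φ sin λ·ΔY + cos φ·ΔZ = −(0.920536)(0.960657)(537.2) − (0.920536)(-0.277739)(439.1) + (0.390657)(-485.7) = -552.53 m.
1° of latitude spans 110900 m, so Δφ = -552.53 / 110900 × 3600 = -17.936″.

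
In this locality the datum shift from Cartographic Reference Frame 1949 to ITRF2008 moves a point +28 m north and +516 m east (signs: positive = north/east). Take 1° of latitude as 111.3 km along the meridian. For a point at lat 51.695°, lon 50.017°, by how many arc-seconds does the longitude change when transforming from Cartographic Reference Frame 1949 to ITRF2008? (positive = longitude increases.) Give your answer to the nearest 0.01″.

Δλ = 26.93″

At latitude 51.695°, cos φ = 0.619848.
1° of longitude at this latitude = 111.3 × cos φ = 68.99 km, so Δλ = 516.0 / 68989.0 = 0.0074795° = 26.926″.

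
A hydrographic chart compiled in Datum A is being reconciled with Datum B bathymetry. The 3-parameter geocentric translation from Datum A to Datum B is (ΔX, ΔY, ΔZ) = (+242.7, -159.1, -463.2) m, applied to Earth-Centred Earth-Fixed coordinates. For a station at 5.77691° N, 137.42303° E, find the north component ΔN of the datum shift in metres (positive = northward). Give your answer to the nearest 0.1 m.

ΔN = -432.0 m

The local north axis is (−sin φ cos λ, −sin φ sin λ, cos φ), giving ΔN = 17.989 + 10.835 − 460.848 = -432.02 m.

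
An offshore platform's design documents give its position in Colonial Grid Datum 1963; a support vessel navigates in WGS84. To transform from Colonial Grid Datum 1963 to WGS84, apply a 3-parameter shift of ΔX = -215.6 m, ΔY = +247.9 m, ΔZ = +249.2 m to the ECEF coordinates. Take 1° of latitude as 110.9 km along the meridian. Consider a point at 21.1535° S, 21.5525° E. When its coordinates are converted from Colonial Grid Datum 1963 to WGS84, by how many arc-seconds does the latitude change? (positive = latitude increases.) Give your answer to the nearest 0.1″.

Δφ = 6.3″

sin φ = -0.360868, cos φ = 0.932617, sin λ = 0.367354, cos λ = 0.930081.
North component: ΔN = −sin φ cos λ·ΔX − sin φ sin λ·ΔY + cos φ·ΔZ = −(-0.360868)(0.930081)(-215.6) − (-0.360868)(0.367354)(247.9) + (0.932617)(249.2) = 192.91 m.
1° of latitude spans 110900 m, so Δφ = 192.91 / 110900 × 3600 = 6.262″.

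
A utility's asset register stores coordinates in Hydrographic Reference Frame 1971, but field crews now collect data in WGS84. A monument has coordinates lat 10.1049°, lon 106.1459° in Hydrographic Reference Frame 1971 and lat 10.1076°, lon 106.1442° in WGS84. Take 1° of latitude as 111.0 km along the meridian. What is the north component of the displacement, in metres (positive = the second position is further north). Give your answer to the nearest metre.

ΔN = 300 m

Δφ = 10.1076° − 10.1049° = +0.0027°; Δλ = 106.1442° − 106.1459° = -0.0017°.
ΔN = Δφ × 111000 = 299.7 m; ΔE = Δλ × 111000 × cos(10.1049°) = -0.0017 × 111000 × 0.984488 = -185.8 m.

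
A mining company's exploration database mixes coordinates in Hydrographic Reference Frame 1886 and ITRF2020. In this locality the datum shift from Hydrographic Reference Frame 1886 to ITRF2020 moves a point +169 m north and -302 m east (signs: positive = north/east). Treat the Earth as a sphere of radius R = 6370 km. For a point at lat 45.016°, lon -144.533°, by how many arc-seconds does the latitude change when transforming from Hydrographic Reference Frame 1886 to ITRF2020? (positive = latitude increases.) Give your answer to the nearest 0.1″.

On a sphere of radius R, 1 rad of latitude = R, so Δφ = ΔN / R = 169.0 / 6370000 = 2.6531e-05 rad = 5.472″.

Δφ = 5.5″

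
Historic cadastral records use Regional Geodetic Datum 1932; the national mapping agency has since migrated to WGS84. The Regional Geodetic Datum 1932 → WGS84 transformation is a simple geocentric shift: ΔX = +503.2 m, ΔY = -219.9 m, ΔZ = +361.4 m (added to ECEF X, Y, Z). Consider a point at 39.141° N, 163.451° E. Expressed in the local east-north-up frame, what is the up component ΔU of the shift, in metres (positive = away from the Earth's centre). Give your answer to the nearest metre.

At φ = 39.141°, λ = 163.451°: sin φ = 0.631231, cos φ = 0.775595, sin λ = 0.284835, cos λ = -0.958576.
ΔU = cos φ cos λ·ΔX + cos φ sin λ·ΔY + sin φ·ΔZ = (0.775595)(-0.958576)(503.2) + (0.775595)(0.284835)(-219.9) + (0.631231)(361.4) = -194.57 m.

ΔU = -195 m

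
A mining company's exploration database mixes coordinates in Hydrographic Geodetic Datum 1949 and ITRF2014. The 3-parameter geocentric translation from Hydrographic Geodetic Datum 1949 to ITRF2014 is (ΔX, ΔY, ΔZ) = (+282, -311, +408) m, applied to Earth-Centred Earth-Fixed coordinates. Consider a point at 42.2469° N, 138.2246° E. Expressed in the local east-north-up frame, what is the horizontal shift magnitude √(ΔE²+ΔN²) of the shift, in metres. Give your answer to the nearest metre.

584 m

At φ = 42.2469°, λ = 138.2246°: sin φ = 0.672327, cos φ = 0.740255, sin λ = 0.666212, cos λ = -0.745762.
ΔE = −sin λ·ΔX + cos λ·ΔY = −(0.666212)·(282) + (-0.745762)·(-311) = 44.06 m.
ΔN = −sin φ cos λ·ΔX − sin φ sin λ·ΔY + cos φ·ΔZ = −(0.672327)(-0.745762)(282) − (0.672327)(0.666212)(-311) + (0.740255)(408) = 582.72 m.
Horizontal magnitude = √(ΔE² + ΔN²) = √(44.06² + 582.72²) = 584.38 m.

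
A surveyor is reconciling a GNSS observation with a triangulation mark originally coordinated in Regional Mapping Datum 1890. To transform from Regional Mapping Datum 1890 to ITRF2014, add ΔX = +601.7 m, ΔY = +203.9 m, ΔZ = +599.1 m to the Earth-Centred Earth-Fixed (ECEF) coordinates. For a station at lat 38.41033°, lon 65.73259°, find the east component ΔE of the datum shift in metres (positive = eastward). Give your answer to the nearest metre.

The local east axis at (φ, λ) is (−sin λ, cos λ, 0), so ΔE = −sin(65.73259°)·601.7 + cos(65.73259°)·203.9 = -464.73 m.

ΔE = -465 m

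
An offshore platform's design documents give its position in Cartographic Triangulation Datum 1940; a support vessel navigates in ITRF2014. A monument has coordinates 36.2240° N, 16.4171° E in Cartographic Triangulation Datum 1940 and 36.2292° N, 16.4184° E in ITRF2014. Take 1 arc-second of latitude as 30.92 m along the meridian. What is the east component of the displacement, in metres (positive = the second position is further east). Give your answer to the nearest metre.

ΔE = 117 m

Δφ = 36.2292° − 36.2240° = +0.0052°; Δλ = 16.4184° − 16.4171° = +0.0013°.
1° of latitude = 3600 × 30.92 = 111312 m.
ΔN = Δφ × 111312 = 578.8 m; ΔE = Δλ × 111312 × cos(36.2240°) = +0.0013 × 111312 × 0.806713 = 116.7 m.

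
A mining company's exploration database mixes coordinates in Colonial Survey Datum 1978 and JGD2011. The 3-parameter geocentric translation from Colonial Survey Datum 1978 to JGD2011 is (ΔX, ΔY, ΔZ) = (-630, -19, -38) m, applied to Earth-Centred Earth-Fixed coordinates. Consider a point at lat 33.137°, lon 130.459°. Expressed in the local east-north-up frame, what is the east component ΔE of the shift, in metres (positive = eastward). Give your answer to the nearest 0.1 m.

At φ = 33.137°, λ = 130.459°: sin φ = 0.546643, cos φ = 0.837366, sin λ = 0.760871, cos λ = -0.648904.
ΔE = −sin λ·ΔX + cos λ·ΔY = −(0.760871)·(-630) + (-0.648904)·(-19) = 491.68 m.

ΔE = 491.7 m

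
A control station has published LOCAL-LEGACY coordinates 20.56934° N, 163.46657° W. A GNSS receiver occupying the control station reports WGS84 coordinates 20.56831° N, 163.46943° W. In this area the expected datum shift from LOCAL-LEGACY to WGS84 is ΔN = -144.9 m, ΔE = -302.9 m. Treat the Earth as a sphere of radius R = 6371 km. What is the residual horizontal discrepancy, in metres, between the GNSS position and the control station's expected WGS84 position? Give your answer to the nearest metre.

Observed coordinate differences: Δφ = -0.00103°, Δλ = -0.00286°.
Converting to metres (1° lat = 111195 m, cos φ = 0.936248): observed ΔN = -114.5 m, observed ΔE = -297.7 m.
Subtracting the expected shift leaves a residual of -114.5 − (-144.9) = 30.4 m north and -297.7 − (-302.9) = 5.2 m east.
Residual distance = √(30.4² + 5.2²) = 30.8 m.

31 m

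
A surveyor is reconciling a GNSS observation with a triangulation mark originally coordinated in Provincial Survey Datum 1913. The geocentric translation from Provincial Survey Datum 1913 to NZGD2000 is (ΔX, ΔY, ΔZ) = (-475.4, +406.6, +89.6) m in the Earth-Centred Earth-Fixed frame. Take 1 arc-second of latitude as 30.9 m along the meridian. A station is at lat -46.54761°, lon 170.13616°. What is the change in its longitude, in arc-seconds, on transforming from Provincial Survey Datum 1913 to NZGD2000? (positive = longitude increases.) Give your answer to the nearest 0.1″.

sin φ = -0.725946, cos φ = 0.687752, sin λ = 0.171307, cos λ = -0.985218.
East component: ΔE = −sin λ·ΔX + cos λ·ΔY = −(0.171307)(-475.4) + (-0.985218)(406.6) = -319.15 m.
1° of latitude spans 3600 × 30.90 = 111240 m; at latitude φ, 1° of longitude spans that × cos φ = 76505.5 m, so Δλ = -319.15 / 76505.5 × 3600 = -15.018″.

Δλ = -15.0″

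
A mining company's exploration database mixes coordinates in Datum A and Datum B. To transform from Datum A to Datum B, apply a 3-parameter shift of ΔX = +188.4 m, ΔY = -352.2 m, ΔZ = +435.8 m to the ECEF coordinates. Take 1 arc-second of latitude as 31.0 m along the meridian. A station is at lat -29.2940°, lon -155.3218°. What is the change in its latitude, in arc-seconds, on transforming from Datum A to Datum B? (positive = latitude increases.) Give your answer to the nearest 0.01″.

Δφ = 11.88″

sin φ = -0.489291, cos φ = 0.872121, sin λ = -0.417521, cos λ = -0.908667.
North component: ΔN = −sin φ cos λ·ΔX − sin φ sin λ·ΔY + cos φ·ΔZ = −(-0.489291)(-0.908667)(188.4) − (-0.489291)(-0.417521)(-352.2) + (0.872121)(435.8) = 368.26 m.
1° of latitude spans 3600 × 31.00 = 111600 m, so Δφ = 368.26 / 111600 × 3600 = 11.879″.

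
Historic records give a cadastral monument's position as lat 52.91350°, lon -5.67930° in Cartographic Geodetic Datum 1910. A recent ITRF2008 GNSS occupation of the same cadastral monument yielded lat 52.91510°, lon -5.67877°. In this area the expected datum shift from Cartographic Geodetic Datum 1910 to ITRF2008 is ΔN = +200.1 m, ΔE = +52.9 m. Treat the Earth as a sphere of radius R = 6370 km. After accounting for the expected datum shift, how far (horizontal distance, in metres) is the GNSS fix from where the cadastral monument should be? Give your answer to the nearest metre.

Observed coordinate differences: Δφ = +0.00160°, Δλ = +0.00053°.
Converting to metres (1° lat = 111177 m, cos φ = 0.603020): observed ΔN = 177.9 m, observed ΔE = 35.5 m.
Subtracting the expected shift leaves a residual of 177.9 − (200.1) = -22.2 m north and 35.5 − (52.9) = -17.4 m east.
Residual distance = √((-22.2)² + (-17.4)²) = 28.2 m.

28 m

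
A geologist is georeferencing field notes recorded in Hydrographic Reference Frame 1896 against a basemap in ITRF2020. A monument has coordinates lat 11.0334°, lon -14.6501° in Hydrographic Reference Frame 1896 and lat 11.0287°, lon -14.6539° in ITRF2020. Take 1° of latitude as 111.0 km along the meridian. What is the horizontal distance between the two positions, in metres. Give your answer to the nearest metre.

Δφ = 11.0287° − 11.0334° = -0.0047°; Δλ = -14.6539° − -14.6501° = -0.0038°.
ΔN = Δφ × 111000 = -521.7 m; ΔE = Δλ × 111000 × cos(11.0334°) = -0.0038 × 111000 × 0.981516 = -414.0 m.
Distance = √(ΔE² + ΔN²) = √((-414.0)² + (-521.7)²) = 666.0 m.

666 m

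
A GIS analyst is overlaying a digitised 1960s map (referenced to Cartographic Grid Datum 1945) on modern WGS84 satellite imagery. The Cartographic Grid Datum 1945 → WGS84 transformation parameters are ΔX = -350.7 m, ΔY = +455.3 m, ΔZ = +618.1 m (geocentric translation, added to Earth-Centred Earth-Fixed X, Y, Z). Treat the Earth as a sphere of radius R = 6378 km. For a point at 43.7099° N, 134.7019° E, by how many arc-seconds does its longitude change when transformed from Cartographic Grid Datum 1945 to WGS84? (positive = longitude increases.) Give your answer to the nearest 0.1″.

Δλ = -3.2″

sin φ = 0.691007, cos φ = 0.722848, sin λ = 0.710776, cos λ = -0.703418.
East component: ΔE = −sin λ·ΔX + cos λ·ΔY = −(0.710776)(-350.7) + (-0.703418)(455.3) = -71.00 m.
1° of latitude spans πR/180 = 111317 m; at latitude φ, 1° of longitude spans that × cos φ = 80465.3 m, so Δλ = -71.00 / 80465.3 × 3600 = -3.176″.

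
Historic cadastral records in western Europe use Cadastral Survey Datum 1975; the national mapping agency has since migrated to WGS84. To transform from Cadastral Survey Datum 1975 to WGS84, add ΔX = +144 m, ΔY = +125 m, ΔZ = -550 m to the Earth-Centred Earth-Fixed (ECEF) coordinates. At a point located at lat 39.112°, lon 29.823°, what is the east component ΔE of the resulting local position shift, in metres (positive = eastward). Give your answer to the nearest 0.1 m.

At φ = 39.112°, λ = 29.823°: sin φ = 0.630838, cos φ = 0.775914, sin λ = 0.497322, cos λ = 0.867566.
ΔE = −sin λ·ΔX + cos λ·ΔY = −(0.497322)·(144) + (0.867566)·(125) = 36.83 m.

ΔE = 36.8 m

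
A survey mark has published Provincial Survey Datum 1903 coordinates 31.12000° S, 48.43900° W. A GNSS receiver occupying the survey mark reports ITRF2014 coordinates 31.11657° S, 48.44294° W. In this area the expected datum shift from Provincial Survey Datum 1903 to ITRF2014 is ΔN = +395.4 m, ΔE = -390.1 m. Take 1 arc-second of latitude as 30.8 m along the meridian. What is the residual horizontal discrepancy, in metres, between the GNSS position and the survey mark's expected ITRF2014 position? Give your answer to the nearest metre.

22 m

Observed coordinate differences: Δφ = +0.00343°, Δλ = -0.00394°.
Converting to metres (1° lat = 110880 m, cos φ = 0.856087): observed ΔN = 380.3 m, observed ΔE = -374.0 m.
Subtracting the expected shift leaves a residual of 380.3 − (395.4) = -15.1 m north and -374.0 − (-390.1) = 16.1 m east.
Residual distance = √((-15.1)² + 16.1²) = 22.1 m.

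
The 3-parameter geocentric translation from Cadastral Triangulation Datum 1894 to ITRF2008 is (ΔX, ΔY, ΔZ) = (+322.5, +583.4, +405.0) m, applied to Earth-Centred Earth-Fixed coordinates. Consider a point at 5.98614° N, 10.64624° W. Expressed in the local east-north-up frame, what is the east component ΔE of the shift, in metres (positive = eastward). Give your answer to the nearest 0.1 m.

ΔE = 632.9 m

The local east axis at (φ, λ) is (−sin λ, cos λ, 0), so ΔE = −sin(-10.64624°)·322.5 + cos(-10.64624°)·583.4 = 632.94 m.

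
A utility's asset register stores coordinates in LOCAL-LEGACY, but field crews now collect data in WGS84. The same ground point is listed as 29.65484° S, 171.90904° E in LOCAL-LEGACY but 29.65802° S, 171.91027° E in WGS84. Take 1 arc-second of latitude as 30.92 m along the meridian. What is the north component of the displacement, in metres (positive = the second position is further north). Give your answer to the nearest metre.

Δφ = -29.65802° − -29.65484° = -0.00318°; Δλ = 171.91027° − 171.90904° = +0.00123°.
1° of latitude = 3600 × 30.92 = 111312 m.
ΔN = Δφ × 111312 = -354.0 m; ΔE = Δλ × 111312 × cos(-29.65484°) = +0.00123 × 111312 × 0.869022 = 119.0 m.

ΔN = -354 m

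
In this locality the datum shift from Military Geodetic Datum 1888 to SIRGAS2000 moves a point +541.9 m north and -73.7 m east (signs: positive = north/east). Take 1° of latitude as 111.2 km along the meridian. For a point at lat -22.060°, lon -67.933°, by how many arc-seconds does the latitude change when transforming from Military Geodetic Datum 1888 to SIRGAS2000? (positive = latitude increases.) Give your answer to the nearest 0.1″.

1° of latitude = 111.2 km, so Δφ = 541.9 / 111200 = 0.0048732° = 17.544″.

Δφ = 17.5″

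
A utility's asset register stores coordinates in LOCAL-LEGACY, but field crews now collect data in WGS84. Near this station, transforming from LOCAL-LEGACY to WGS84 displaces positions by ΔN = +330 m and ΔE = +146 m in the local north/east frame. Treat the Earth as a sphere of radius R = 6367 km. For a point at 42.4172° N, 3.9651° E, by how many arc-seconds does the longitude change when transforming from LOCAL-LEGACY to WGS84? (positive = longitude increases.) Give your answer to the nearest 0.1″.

Δλ = 6.4″

At latitude 42.4172°, cos φ = 0.738253.
One radian of longitude at latitude φ spans R cos φ, so Δλ = ΔE / (R cos φ) = 146.0 / (6367000 × 0.738253) = 3.1061e-05 rad = 6.407″.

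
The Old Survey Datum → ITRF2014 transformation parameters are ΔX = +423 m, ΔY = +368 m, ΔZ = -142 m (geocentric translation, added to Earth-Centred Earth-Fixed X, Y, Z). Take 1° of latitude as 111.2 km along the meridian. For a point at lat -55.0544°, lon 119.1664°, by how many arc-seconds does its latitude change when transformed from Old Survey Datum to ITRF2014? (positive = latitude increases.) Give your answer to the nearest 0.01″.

sin φ = -0.819696, cos φ = 0.572798, sin λ = 0.873208, cos λ = -0.487348.
North component: ΔN = −sin φ cos λ·ΔX − sin φ sin λ·ΔY + cos φ·ΔZ = −(-0.819696)(-0.487348)(423) − (-0.819696)(0.873208)(368) + (0.572798)(-142) = 13.09 m.
1° of latitude spans 111200 m, so Δφ = 13.09 / 111200 × 3600 = 0.424″.

Δφ = 0.42″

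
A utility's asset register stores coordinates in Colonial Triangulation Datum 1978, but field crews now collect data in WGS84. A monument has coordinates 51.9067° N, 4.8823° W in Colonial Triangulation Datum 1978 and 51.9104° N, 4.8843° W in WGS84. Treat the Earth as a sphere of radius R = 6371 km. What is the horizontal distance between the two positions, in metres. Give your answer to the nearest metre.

Δφ = 51.9104° − 51.9067° = +0.0037°; Δλ = -4.8843° − -4.8823° = -0.0020°.
1° along a meridian = πR/180 = 111195 m.
ΔN = Δφ × 111195 = 411.4 m; ΔE = Δλ × 111195 × cos(51.9067°) = -0.0020 × 111195 × 0.616944 = -137.2 m.
Distance = √(ΔE² + ΔN²) = √((-137.2)² + 411.4²) = 433.7 m.

434 m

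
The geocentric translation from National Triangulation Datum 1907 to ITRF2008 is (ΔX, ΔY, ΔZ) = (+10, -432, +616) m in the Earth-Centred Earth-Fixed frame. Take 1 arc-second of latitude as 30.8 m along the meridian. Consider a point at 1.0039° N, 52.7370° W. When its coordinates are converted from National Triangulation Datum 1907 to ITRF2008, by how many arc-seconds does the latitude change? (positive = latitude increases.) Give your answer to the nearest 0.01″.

sin φ = 0.017520, cos φ = 0.999847, sin λ = -0.795865, cos λ = 0.605475.
North component: ΔN = −sin φ cos λ·ΔX − sin φ sin λ·ΔY + cos φ·ΔZ = −(0.017520)(0.605475)(10) − (0.017520)(-0.795865)(-432) + (0.999847)(616) = 609.78 m.
1° of latitude spans 3600 × 30.80 = 110880 m, so Δφ = 609.78 / 110880 × 3600 = 19.798″.

Δφ = 19.80″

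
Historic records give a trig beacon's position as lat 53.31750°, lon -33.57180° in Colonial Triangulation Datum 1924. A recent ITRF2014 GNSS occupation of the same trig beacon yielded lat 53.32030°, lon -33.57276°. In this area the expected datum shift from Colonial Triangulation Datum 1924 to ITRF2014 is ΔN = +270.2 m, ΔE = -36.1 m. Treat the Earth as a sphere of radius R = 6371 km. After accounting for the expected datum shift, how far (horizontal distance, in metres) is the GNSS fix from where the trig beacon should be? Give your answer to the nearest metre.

Observed coordinate differences: Δφ = +0.00280°, Δλ = -0.00096°.
Converting to metres (1° lat = 111195 m, cos φ = 0.597380): observed ΔN = 311.3 m, observed ΔE = -63.8 m.
Subtracting the expected shift leaves a residual of 311.3 − (270.2) = 41.1 m north and -63.8 − (-36.1) = -27.7 m east.
Residual distance = √(41.1² + (-27.7)²) = 49.6 m.

50 m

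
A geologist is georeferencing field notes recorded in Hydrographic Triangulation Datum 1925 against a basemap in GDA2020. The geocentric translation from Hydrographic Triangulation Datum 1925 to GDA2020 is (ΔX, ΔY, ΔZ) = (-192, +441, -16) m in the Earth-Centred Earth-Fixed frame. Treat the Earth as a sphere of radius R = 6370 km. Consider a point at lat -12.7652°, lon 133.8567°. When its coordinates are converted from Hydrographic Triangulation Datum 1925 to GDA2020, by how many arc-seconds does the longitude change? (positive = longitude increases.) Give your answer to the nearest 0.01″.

Δλ = -5.55″

sin φ = -0.220956, cos φ = 0.975284, sin λ = 0.721075, cos λ = -0.692857.
East component: ΔE = −sin λ·ΔX + cos λ·ΔY = −(0.721075)(-192) + (-0.692857)(441) = -167.10 m.
1° of latitude spans πR/180 = 111177 m; at latitude φ, 1° of longitude spans that × cos φ = 108429.6 m, so Δλ = -167.10 / 108429.6 × 3600 = -5.548″.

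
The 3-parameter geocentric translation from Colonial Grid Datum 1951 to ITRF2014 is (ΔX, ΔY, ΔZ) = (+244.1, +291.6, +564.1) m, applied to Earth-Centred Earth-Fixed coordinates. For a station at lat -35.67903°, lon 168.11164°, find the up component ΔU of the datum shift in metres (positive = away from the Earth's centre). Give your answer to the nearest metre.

The local up (radial) axis is (cos φ cos λ, cos φ sin λ, sin φ), giving ΔU = -194.029 + 48.796 − 329.008 = -474.24 m.

ΔU = -474 m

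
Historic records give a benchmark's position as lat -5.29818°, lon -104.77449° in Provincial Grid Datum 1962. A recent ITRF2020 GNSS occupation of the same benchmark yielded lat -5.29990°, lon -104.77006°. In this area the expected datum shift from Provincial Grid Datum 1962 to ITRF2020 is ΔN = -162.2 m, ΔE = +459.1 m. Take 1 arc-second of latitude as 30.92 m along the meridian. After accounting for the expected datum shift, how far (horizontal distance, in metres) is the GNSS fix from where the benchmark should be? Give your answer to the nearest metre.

Observed coordinate differences: Δφ = -0.00172°, Δλ = +0.00443°.
Converting to metres (1° lat = 111312 m, cos φ = 0.995728): observed ΔN = -191.5 m, observed ΔE = 491.0 m.
Subtracting the expected shift leaves a residual of -191.5 − (-162.2) = -29.3 m north and 491.0 − (459.1) = 31.9 m east.
Residual distance = √((-29.3)² + 31.9²) = 43.3 m.

43 m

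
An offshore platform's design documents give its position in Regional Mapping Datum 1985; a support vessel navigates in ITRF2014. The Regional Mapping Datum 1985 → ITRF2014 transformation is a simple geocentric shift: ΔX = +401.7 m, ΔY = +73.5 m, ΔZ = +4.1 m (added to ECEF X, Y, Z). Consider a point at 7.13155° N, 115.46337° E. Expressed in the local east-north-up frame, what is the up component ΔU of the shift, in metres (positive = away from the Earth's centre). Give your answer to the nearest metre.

ΔU = -105 m

At φ = 7.13155°, λ = 115.46337°: sin φ = 0.124148, cos φ = 0.992264, sin λ = 0.902860, cos λ = -0.429934.
ΔU = cos φ cos λ·ΔX + cos φ sin λ·ΔY + sin φ·ΔZ = (0.992264)(-0.429934)(401.7) + (0.992264)(0.902860)(73.5) + (0.124148)(4.1) = -105.01 m.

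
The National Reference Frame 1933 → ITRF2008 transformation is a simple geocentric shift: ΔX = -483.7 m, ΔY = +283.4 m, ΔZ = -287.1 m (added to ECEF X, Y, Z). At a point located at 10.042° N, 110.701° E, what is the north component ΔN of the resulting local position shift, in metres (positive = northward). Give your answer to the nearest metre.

ΔN = -359 m

At φ = 10.042°, λ = 110.701°: sin φ = 0.174370, cos φ = 0.984680, sin λ = 0.935438, cos λ = -0.353491.
ΔN = −sin φ cos λ·ΔX − sin φ sin λ·ΔY + cos φ·ΔZ = −(0.174370)(-0.353491)(-483.7) − (0.174370)(0.935438)(283.4) + (0.984680)(-287.1) = -358.74 m.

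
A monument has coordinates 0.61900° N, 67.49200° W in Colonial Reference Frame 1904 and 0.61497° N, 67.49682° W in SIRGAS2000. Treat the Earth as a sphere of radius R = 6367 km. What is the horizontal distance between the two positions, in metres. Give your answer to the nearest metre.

698 m

Δφ = 0.61497° − 0.61900° = -0.00403°; Δλ = -67.49682° − -67.49200° = -0.00482°.
1° along a meridian = πR/180 = 111125 m.
ΔN = Δφ × 111125 = -447.8 m; ΔE = Δλ × 111125 × cos(0.61900°) = -0.00482 × 111125 × 0.999942 = -535.6 m.
Distance = √(ΔE² + ΔN²) = √((-535.6)² + (-447.8)²) = 698.2 m.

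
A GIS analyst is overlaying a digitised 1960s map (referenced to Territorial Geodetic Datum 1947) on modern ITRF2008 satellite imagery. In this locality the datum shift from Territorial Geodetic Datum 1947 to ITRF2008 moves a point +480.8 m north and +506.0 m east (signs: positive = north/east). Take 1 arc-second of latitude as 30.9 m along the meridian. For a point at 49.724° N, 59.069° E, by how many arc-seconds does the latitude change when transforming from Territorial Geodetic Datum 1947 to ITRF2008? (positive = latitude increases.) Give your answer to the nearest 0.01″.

Δφ = 15.56″

1″ of latitude = 30.90 m, so Δφ = 480.8 / 30.90 = 15.560″.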